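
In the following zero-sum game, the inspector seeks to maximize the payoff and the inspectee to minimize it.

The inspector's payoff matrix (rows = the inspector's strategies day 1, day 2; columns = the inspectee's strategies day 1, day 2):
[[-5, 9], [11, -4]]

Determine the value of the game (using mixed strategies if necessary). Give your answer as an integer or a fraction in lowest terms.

79/29

Row minima are -5 and -4, so the inspector's maximin is -4; column maxima are 11 and 9, so the inspectee's minimax is 9. These differ, so the equilibrium is in mixed strategies.
Let the inspector play day 1 with probability p. The inspectee is indifferent when −5p + 11(1−p) = 9p − 4(1−p), giving p = 15/29.
Let the inspectee play day 1 with probability q. The inspector is indifferent when −5q + 9(1−q) = 11q − 4(1−q), giving q = 13/29.
The value is -5·(13/29) + (9)·(16/29) = 79/29.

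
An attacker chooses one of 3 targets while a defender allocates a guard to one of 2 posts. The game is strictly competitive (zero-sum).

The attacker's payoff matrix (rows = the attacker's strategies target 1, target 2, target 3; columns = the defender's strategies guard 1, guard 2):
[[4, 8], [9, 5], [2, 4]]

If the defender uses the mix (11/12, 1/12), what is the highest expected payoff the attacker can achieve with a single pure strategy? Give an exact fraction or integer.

target 1: (4)·(11/12) + (8)·(1/12) = 13/3.
target 2: (9)·(11/12) + (5)·(1/12) = 26/3.
target 3: (2)·(11/12) + (4)·(1/12) = 13/6.
The best pure response is target 2 with expected payoff 26/3.

26/3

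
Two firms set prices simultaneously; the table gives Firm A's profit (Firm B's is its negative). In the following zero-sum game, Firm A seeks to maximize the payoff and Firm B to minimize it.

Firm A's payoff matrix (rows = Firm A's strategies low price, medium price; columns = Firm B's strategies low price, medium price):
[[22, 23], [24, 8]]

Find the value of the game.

Row minima are 22 and 8, so Firm A's maximin is 22; column maxima are 24 and 23, so Firm B's minimax is 23. These differ, so the equilibrium is in mixed strategies.
Let Firm A play low price with probability p. Firm B is indifferent when 22p + 24(1−p) = 23p + 8(1−p), giving p = 16/17.
Let Firm B play low price with probability q. Firm A is indifferent when 22q + 23(1−q) = 24q + 8(1−q), giving q = 15/17.
The value is 22·(15/17) + (23)·(2/17) = 376/17.

376/17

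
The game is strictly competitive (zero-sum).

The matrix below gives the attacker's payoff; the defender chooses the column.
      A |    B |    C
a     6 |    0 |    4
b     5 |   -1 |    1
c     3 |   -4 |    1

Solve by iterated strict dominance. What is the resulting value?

0

Row b is strictly dominated by row a (6>5, 0>-1, 4>1); eliminate b.
Row c is strictly dominated by row a (6>3, 0>-4, 4>1); eliminate c.
Column C is strictly dominated by B for the defender (0<4); eliminate C.
Column A is strictly dominated by B for the defender (0<6); eliminate A.
Only (a, B) remains, with payoff 0.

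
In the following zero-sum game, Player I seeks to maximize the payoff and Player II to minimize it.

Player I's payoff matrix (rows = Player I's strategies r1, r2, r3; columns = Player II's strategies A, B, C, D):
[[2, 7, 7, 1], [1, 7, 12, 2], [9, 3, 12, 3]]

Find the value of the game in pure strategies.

3

Row minima: 1, 1, 3 → Player I's maximin is 3.
Column maxima: 9, 7, 12, 3 → Player II's minimax is 3.
They coincide at (r3, D), so the value is 3.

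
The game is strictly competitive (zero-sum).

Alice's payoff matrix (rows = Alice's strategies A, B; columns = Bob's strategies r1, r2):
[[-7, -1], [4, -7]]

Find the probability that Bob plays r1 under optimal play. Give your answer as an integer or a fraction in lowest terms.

Row minima are -7 and -7, so Alice's maximin is -7; column maxima are 4 and -1, so Bob's minimax is -1. These differ, so the equilibrium is in mixed strategies.
Let Bob play r1 with probability q. Alice is indifferent when −7q − (1−q) = 4q − 7(1−q), giving q = 6/17.

6/17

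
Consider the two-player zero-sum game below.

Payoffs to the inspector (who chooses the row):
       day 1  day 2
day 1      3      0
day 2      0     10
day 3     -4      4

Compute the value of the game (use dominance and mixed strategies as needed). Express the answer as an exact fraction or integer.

30/13

Row day 3 is strictly dominated by row day 2, so the inspector never plays it.
The remaining 2×2 game on (day 1, day 2) × (day 1, day 2) has no saddle point. Let the inspector play day 1 with probability p; indifference gives 3p = 10(1−p), so p = 10/13.
Similarly the inspectee's optimal q on day 1 is 10/13, and the value is 3·(10/13) + (0)·(3/13) = 30/13.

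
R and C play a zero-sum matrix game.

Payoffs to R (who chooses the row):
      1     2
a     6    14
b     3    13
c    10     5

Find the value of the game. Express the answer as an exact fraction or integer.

Row b is strictly dominated by row a, so R never plays it.
The remaining 2×2 game on (a, c) × (1, 2) has no saddle point. Let R play a with probability p; indifference gives 6p + 10(1−p) = 14p + 5(1−p), so p = 5/13.
Similarly C's optimal q on 1 is 9/13, and the value is 6·(9/13) + (14)·(4/13) = 110/13.

110/13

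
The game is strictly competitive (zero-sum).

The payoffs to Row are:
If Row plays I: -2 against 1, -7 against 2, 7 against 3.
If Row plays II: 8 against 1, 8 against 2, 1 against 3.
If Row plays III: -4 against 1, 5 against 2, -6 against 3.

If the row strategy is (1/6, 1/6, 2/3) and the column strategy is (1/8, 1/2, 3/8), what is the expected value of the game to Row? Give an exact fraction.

Against (1/8, 1/2, 3/8), each row's expected payoff is I: -9/8; II: 43/8; III: -1/4.
Taking the (1/6, 1/6, 2/3)-weighted average: (1/6)·(-9/8) + (1/6)·(43/8) + (2/3)·(-1/4) = 13/24.

13/24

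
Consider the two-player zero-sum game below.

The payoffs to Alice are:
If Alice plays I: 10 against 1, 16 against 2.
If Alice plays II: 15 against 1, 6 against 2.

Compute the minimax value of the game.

Row minima are 10 and 6, so Alice's maximin is 10; column maxima are 15 and 16, so Bob's minimax is 15. These differ, so the equilibrium is in mixed strategies.
Let Alice play I with probability p. Bob is indifferent when 10p + 15(1−p) = 16p + 6(1−p), giving p = 3/5.
Let Bob play 1 with probability q. Alice is indifferent when 10q + 16(1−q) = 15q + 6(1−q), giving q = 2/3.
The value is 10·(2/3) + (16)·(1/3) = 12.

12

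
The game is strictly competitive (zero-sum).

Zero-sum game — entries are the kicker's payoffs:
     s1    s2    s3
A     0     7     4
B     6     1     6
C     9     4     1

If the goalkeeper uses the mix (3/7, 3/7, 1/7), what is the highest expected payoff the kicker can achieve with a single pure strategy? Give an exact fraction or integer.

40/7

A: (0)·(3/7) + (7)·(3/7) + (4)·(1/7) = 25/7.
B: (6)·(3/7) + (1)·(3/7) + (6)·(1/7) = 27/7.
C: (9)·(3/7) + (4)·(3/7) + (1)·(1/7) = 40/7.
The best pure response is C with expected payoff 40/7.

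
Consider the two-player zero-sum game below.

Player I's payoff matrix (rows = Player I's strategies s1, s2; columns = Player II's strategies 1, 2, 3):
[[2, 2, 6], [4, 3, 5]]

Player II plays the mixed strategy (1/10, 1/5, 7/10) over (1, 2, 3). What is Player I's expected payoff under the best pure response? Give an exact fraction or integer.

24/5

s1: (2)·(1/10) + (2)·(1/5) + (6)·(7/10) = 24/5.
s2: (4)·(1/10) + (3)·(1/5) + (5)·(7/10) = 9/2.
The best pure response is s1 with expected payoff 24/5.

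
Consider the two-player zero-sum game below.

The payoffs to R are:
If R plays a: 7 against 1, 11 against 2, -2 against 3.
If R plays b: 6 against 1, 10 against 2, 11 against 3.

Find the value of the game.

89/14

Column 2 is strictly dominated by 1 for C (it gives R more in every row).
The remaining 2×2 game on (a, b) × (1, 3) has no saddle point. Let R play a with probability p; indifference gives 7p + 6(1−p) = −2p + 11(1−p), so p = 5/14.
Similarly C's optimal q on 1 is 13/14, and the value is 7·(13/14) + (-2)·(1/14) = 89/14.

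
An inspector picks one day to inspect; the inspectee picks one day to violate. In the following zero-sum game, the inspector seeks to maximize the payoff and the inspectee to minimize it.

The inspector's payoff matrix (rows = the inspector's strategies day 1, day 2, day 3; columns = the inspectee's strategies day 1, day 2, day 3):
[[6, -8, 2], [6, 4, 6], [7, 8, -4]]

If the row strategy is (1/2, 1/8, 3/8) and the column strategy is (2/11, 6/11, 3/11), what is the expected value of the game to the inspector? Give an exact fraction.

Against (2/11, 6/11, 3/11), each row's expected payoff is day 1: -30/11; day 2: 54/11; day 3: 50/11.
Taking the (1/2, 1/8, 3/8)-weighted average: (1/2)·(-30/11) + (1/8)·(54/11) + (3/8)·(50/11) = 21/22.

21/22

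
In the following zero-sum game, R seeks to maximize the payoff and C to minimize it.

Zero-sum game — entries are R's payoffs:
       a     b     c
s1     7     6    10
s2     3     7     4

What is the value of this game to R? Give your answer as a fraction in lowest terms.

Column c is strictly dominated by a for C (it gives R more in every row).
The remaining 2×2 game on (s1, s2) × (a, b) has no saddle point. Let R play s1 with probability p; indifference gives 7p + 3(1−p) = 6p + 7(1−p), so p = 4/5.
Similarly C's optimal q on a is 1/5, and the value is 7·(1/5) + (6)·(4/5) = 31/5.

31/5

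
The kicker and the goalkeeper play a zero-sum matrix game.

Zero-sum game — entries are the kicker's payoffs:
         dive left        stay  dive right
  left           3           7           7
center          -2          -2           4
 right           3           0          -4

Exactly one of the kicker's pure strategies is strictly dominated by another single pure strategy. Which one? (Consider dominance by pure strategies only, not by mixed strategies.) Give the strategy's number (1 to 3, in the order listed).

Compare center with left: 3 > -2, 7 > -2, 7 > 4.
So left strictly dominates center for the kicker; center is strictly dominated.

2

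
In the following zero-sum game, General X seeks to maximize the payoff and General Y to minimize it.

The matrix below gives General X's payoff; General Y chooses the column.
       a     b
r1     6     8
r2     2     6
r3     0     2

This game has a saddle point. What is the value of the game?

6

Row minima: 6, 2, 0 → General X's maximin is 6.
Column maxima: 6, 8 → General Y's minimax is 6.
They coincide at (r1, a), so the value is 6.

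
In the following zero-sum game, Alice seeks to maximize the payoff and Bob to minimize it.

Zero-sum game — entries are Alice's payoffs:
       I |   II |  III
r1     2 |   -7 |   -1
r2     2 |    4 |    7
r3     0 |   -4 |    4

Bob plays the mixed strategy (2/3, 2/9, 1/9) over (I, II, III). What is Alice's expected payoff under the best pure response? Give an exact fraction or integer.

r1: (2)·(2/3) + (-7)·(2/9) + (-1)·(1/9) = -1/3.
r2: (2)·(2/3) + (4)·(2/9) + (7)·(1/9) = 3.
r3: (0)·(2/3) + (-4)·(2/9) + (4)·(1/9) = -4/9.
The best pure response is r2 with expected payoff 3.

3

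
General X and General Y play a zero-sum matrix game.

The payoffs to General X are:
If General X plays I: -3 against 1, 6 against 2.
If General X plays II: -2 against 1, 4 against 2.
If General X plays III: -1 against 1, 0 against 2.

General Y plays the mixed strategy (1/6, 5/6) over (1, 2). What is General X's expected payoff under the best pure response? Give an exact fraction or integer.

I: (-3)·(1/6) + (6)·(5/6) = 9/2.
II: (-2)·(1/6) + (4)·(5/6) = 3.
III: (-1)·(1/6) + (0)·(5/6) = -1/6.
The best pure response is I with expected payoff 9/2.

9/2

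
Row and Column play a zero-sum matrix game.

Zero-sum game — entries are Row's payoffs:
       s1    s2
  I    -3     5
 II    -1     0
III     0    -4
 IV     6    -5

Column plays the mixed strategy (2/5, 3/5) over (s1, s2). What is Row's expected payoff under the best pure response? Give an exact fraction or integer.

9/5

I: (-3)·(2/5) + (5)·(3/5) = 9/5.
II: (-1)·(2/5) + (0)·(3/5) = -2/5.
III: (0)·(2/5) + (-4)·(3/5) = -12/5.
IV: (6)·(2/5) + (-5)·(3/5) = -3/5.
The best pure response is I with expected payoff 9/5.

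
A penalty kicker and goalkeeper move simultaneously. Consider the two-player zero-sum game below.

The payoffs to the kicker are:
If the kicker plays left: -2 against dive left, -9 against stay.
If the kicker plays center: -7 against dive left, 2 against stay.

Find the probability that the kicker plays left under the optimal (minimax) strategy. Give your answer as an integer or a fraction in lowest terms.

Row minima are -9 and -7, so the kicker's maximin is -7; column maxima are -2 and 2, so the goalkeeper's minimax is -2. These differ, so the equilibrium is in mixed strategies.
Let the kicker play left with probability p. The goalkeeper is indifferent when −2p − 7(1−p) = −9p + 2(1−p), giving p = 9/16.

9/16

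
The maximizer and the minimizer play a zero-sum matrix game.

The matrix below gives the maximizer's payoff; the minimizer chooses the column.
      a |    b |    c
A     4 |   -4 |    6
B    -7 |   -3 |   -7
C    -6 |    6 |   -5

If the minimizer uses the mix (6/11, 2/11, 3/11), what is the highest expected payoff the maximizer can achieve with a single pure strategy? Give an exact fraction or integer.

A: (4)·(6/11) + (-4)·(2/11) + (6)·(3/11) = 34/11.
B: (-7)·(6/11) + (-3)·(2/11) + (-7)·(3/11) = -69/11.
C: (-6)·(6/11) + (6)·(2/11) + (-5)·(3/11) = -39/11.
The best pure response is A with expected payoff 34/11.

34/11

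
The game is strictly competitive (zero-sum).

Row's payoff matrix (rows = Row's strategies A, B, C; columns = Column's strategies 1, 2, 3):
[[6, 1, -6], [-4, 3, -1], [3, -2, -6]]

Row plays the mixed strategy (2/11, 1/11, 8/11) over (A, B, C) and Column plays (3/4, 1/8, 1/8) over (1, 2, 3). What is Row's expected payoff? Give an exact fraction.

Against (3/4, 1/8, 1/8), each row's expected payoff is A: 31/8; B: -11/4; C: 5/4.
Taking the (2/11, 1/11, 8/11)-weighted average: (2/11)·(31/8) + (1/11)·(-11/4) + (8/11)·(5/4) = 15/11.

15/11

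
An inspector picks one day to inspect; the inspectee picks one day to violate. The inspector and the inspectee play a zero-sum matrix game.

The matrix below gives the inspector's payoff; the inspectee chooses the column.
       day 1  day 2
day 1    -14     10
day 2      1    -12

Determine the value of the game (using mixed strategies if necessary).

Row minima are -14 and -12, so the inspector's maximin is -12; column maxima are 1 and 10, so the inspectee's minimax is 1. These differ, so the equilibrium is in mixed strategies.
Let the inspector play day 1 with probability p. The inspectee is indifferent when −14p + (1−p) = 10p − 12(1−p), giving p = 13/37.
Let the inspectee play day 1 with probability q. The inspector is indifferent when −14q + 10(1−q) = q − 12(1−q), giving q = 22/37.
The value is -14·(22/37) + (10)·(15/37) = -158/37.

-158/37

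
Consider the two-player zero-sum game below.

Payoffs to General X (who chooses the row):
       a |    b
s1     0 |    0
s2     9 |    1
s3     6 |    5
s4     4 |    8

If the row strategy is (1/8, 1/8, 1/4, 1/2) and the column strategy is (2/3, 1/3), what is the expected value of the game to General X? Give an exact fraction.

Against (2/3, 1/3), each row's expected payoff is s1: 0; s2: 19/3; s3: 17/3; s4: 16/3.
Taking the (1/8, 1/8, 1/4, 1/2)-weighted average: (1/8)·(0) + (1/8)·(19/3) + (1/4)·(17/3) + (1/2)·(16/3) = 39/8.

39/8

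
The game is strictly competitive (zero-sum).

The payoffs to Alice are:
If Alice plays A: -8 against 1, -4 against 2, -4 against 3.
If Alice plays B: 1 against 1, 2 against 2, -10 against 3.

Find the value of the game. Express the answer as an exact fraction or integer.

-28/5

Column 2 is strictly dominated by 1 for Bob (it gives Alice more in every row).
The remaining 2×2 game on (A, B) × (1, 3) has no saddle point. Let Alice play A with probability p; indifference gives −8p + (1−p) = −4p − 10(1−p), so p = 11/15.
Similarly Bob's optimal q on 1 is 2/5, and the value is -8·(2/5) + (-4)·(3/5) = -28/5.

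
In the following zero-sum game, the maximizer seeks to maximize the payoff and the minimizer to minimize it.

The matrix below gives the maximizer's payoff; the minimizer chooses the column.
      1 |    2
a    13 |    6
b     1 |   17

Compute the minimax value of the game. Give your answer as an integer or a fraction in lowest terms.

215/23

Row minima are 6 and 1, so the maximizer's maximin is 6; column maxima are 13 and 17, so the minimizer's minimax is 13. These differ, so the equilibrium is in mixed strategies.
Let the maximizer play a with probability p. The minimizer is indifferent when 13p + (1−p) = 6p + 17(1−p), giving p = 16/23.
Let the minimizer play 1 with probability q. The maximizer is indifferent when 13q + 6(1−q) = q + 17(1−q), giving q = 11/23.
The value is 13·(11/23) + (6)·(12/23) = 215/23.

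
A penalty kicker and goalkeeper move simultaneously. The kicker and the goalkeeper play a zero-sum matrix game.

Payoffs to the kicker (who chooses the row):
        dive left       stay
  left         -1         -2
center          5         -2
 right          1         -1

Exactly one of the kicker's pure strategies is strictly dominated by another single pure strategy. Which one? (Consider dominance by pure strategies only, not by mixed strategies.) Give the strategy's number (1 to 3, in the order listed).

Compare left with right: 1 > -1, -1 > -2.
So right strictly dominates left for the kicker; left is strictly dominated.

1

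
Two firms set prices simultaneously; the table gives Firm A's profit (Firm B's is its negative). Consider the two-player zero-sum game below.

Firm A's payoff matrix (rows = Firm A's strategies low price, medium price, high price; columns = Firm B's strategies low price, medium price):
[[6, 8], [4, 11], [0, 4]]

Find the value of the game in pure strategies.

Row minima: 6, 4, 0 → Firm A's maximin is 6.
Column maxima: 6, 11 → Firm B's minimax is 6.
They coincide at (low price, low price), so the value is 6.

6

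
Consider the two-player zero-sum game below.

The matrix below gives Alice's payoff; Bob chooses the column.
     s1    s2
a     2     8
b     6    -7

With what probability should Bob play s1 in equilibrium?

Row minima are 2 and -7, so Alice's maximin is 2; column maxima are 6 and 8, so Bob's minimax is 6. These differ, so the equilibrium is in mixed strategies.
Let Bob play s1 with probability q. Alice is indifferent when 2q + 8(1−q) = 6q − 7(1−q), giving q = 15/19.

15/19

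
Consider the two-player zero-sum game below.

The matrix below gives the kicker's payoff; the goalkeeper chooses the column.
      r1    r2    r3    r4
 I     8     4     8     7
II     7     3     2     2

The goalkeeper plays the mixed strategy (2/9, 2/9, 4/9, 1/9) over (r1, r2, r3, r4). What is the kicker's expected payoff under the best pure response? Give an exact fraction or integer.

7

I: (8)·(2/9) + (4)·(2/9) + (8)·(4/9) + (7)·(1/9) = 7.
II: (7)·(2/9) + (3)·(2/9) + (2)·(4/9) + (2)·(1/9) = 10/3.
The best pure response is I with expected payoff 7.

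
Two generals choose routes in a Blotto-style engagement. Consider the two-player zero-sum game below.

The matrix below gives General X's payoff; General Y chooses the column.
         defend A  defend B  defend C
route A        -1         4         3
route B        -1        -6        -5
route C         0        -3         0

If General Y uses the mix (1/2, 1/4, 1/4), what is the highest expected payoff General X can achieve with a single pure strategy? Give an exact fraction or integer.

5/4

route A: (-1)·(1/2) + (4)·(1/4) + (3)·(1/4) = 5/4.
route B: (-1)·(1/2) + (-6)·(1/4) + (-5)·(1/4) = -13/4.
route C: (0)·(1/2) + (-3)·(1/4) + (0)·(1/4) = -3/4.
The best pure response is route A with expected payoff 5/4.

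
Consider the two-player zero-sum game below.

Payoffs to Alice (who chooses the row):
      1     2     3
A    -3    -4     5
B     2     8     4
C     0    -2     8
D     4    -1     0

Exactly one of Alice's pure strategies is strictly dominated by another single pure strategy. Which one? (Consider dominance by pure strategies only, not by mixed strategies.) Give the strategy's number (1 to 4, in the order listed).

Compare A with C: 0 > -3, -2 > -4, 8 > 5.
So C strictly dominates A for Alice; A is strictly dominated.

1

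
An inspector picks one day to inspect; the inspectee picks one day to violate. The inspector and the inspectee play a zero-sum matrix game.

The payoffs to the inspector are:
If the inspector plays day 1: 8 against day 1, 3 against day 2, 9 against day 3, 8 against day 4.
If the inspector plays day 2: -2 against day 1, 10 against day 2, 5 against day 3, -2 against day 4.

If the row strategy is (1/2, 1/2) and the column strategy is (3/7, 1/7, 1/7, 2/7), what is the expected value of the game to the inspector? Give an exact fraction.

Against (3/7, 1/7, 1/7, 2/7), each row's expected payoff is day 1: 52/7; day 2: 5/7.
Taking the (1/2, 1/2)-weighted average: (1/2)·(52/7) + (1/2)·(5/7) = 57/14.

57/14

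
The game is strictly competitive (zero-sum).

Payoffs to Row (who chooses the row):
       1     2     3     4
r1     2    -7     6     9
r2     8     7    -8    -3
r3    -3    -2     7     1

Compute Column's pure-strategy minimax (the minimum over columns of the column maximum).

The worst case (largest entry) in each column is 1: 8, 2: 7, 3: 7, 4: 9.
The best (smallest) of these is 7.

7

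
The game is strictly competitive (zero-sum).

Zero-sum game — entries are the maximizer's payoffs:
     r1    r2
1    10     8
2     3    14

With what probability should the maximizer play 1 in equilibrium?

11/13

Row minima are 8 and 3, so the maximizer's maximin is 8; column maxima are 10 and 14, so the minimizer's minimax is 10. These differ, so the equilibrium is in mixed strategies.
Let the maximizer play 1 with probability p. The minimizer is indifferent when 10p + 3(1−p) = 8p + 14(1−p), giving p = 11/13.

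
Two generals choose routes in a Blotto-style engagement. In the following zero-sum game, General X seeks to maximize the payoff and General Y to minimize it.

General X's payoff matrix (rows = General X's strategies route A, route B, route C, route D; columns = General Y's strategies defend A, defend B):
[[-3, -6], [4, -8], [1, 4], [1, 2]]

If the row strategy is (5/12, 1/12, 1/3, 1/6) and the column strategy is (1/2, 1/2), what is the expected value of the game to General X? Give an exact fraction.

-23/24

Against (1/2, 1/2), each row's expected payoff is route A: -9/2; route B: -2; route C: 5/2; route D: 3/2.
Taking the (5/12, 1/12, 1/3, 1/6)-weighted average: (5/12)·(-9/2) + (1/12)·(-2) + (1/3)·(5/2) + (1/6)·(3/2) = -23/24.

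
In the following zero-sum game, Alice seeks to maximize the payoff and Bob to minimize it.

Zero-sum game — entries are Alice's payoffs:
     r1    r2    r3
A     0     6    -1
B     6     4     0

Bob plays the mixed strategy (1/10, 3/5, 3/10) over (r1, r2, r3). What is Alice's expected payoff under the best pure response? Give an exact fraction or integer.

A: (0)·(1/10) + (6)·(3/5) + (-1)·(3/10) = 33/10.
B: (6)·(1/10) + (4)·(3/5) + (0)·(3/10) = 3.
The best pure response is A with expected payoff 33/10.

33/10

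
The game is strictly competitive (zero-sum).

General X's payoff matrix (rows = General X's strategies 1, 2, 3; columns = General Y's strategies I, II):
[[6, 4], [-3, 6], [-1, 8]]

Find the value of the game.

Row 2 is strictly dominated by row 3, so General X never plays it.
The remaining 2×2 game on (1, 3) × (I, II) has no saddle point. Let General X play 1 with probability p; indifference gives 6p − (1−p) = 4p + 8(1−p), so p = 9/11.
Similarly General Y's optimal q on I is 4/11, and the value is 6·(4/11) + (4)·(7/11) = 52/11.

52/11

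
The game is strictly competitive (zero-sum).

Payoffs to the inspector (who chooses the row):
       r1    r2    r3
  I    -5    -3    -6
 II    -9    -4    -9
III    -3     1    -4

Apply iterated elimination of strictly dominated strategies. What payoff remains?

-4

Column r2 is strictly dominated by r1 for the inspectee (-5<-3, -9<-4, -3<1); eliminate r2.
Row II is strictly dominated by row I (-5>-9, -6>-9); eliminate II.
Column r1 is strictly dominated by r3 for the inspectee (-6<-5, -4<-3); eliminate r1.
Row I is strictly dominated by row III (-4>-6); eliminate I.
Only (III, r3) remains, with payoff -4.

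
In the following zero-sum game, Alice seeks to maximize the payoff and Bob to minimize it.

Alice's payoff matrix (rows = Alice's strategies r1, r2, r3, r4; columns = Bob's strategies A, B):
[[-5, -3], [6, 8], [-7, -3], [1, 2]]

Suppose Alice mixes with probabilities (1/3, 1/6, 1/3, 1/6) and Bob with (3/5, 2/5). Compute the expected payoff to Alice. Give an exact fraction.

Against (3/5, 2/5), each row's expected payoff is r1: -21/5; r2: 34/5; r3: -27/5; r4: 7/5.
Taking the (1/3, 1/6, 1/3, 1/6)-weighted average: (1/3)·(-21/5) + (1/6)·(34/5) + (1/3)·(-27/5) + (1/6)·(7/5) = -11/6.

-11/6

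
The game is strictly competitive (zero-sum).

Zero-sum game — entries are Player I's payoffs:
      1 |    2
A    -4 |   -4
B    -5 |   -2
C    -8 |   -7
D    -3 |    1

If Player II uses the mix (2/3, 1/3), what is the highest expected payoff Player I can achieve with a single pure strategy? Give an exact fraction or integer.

-5/3

A: (-4)·(2/3) + (-4)·(1/3) = -4.
B: (-5)·(2/3) + (-2)·(1/3) = -4.
C: (-8)·(2/3) + (-7)·(1/3) = -23/3.
D: (-3)·(2/3) + (1)·(1/3) = -5/3.
The best pure response is D with expected payoff -5/3.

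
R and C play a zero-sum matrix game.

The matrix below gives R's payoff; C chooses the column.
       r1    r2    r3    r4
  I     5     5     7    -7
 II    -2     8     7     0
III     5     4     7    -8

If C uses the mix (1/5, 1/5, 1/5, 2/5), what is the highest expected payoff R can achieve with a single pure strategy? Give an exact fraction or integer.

I: (5)·(1/5) + (5)·(1/5) + (7)·(1/5) + (-7)·(2/5) = 3/5.
II: (-2)·(1/5) + (8)·(1/5) + (7)·(1/5) + (0)·(2/5) = 13/5.
III: (5)·(1/5) + (4)·(1/5) + (7)·(1/5) + (-8)·(2/5) = 0.
The best pure response is II with expected payoff 13/5.

13/5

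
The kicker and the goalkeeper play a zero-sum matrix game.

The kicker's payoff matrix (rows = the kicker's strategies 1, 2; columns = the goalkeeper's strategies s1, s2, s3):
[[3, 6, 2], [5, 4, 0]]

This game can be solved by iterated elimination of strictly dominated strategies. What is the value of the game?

2

Column s1 is strictly dominated by s3 for the goalkeeper (2<3, 0<5); eliminate s1.
Column s2 is strictly dominated by s3 for the goalkeeper (2<6, 0<4); eliminate s2.
Row 2 is strictly dominated by row 1 (2>0); eliminate 2.
Only (1, s3) remains, with payoff 2.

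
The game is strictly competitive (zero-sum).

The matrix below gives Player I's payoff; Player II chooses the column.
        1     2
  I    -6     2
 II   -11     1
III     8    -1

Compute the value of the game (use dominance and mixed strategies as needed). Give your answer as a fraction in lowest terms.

Row II is strictly dominated by row I, so Player I never plays it.
The remaining 2×2 game on (I, III) × (1, 2) has no saddle point. Let Player I play I with probability p; indifference gives −6p + 8(1−p) = 2p − (1−p), so p = 9/17.
Similarly Player II's optimal q on 1 is 3/17, and the value is -6·(3/17) + (2)·(14/17) = 10/17.

10/17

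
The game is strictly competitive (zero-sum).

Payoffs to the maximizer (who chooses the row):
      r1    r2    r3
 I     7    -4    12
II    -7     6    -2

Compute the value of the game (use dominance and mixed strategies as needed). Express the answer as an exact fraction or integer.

7/12

Column r3 is strictly dominated by r1 for the minimizer (it gives the maximizer more in every row).
The remaining 2×2 game on (I, II) × (r1, r2) has no saddle point. Let the maximizer play I with probability p; indifference gives 7p − 7(1−p) = −4p + 6(1−p), so p = 13/24.
Similarly the minimizer's optimal q on r1 is 5/12, and the value is 7·(5/12) + (-4)·(7/12) = 7/12.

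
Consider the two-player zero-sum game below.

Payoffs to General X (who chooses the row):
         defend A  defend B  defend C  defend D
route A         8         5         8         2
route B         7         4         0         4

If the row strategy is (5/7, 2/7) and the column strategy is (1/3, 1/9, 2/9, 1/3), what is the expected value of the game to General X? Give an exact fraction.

47/9

Against (1/3, 1/9, 2/9, 1/3), each row's expected payoff is route A: 17/3; route B: 37/9.
Taking the (5/7, 2/7)-weighted average: (5/7)·(17/3) + (2/7)·(37/9) = 47/9.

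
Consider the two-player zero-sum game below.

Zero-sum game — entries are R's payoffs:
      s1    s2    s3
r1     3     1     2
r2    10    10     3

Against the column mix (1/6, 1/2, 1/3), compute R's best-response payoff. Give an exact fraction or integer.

23/3

r1: (3)·(1/6) + (1)·(1/2) + (2)·(1/3) = 5/3.
r2: (10)·(1/6) + (10)·(1/2) + (3)·(1/3) = 23/3.
The best pure response is r2 with expected payoff 23/3.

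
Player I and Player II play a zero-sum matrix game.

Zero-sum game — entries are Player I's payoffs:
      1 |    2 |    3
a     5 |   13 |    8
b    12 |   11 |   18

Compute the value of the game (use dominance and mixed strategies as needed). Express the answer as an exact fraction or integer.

101/9

Column 3 is strictly dominated by 1 for Player II (it gives Player I more in every row).
The remaining 2×2 game on (a, b) × (1, 2) has no saddle point. Let Player I play a with probability p; indifference gives 5p + 12(1−p) = 13p + 11(1−p), so p = 1/9.
Similarly Player II's optimal q on 1 is 2/9, and the value is 5·(2/9) + (13)·(7/9) = 101/9.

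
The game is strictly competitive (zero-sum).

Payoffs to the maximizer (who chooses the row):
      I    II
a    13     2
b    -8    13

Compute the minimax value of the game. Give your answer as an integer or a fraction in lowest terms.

Row minima are 2 and -8, so the maximizer's maximin is 2; column maxima are 13 and 13, so the minimizer's minimax is 13. These differ, so the equilibrium is in mixed strategies.
Let the maximizer play a with probability p. The minimizer is indifferent when 13p − 8(1−p) = 2p + 13(1−p), giving p = 21/32.
Let the minimizer play I with probability q. The maximizer is indifferent when 13q + 2(1−q) = −8q + 13(1−q), giving q = 11/32.
The value is 13·(11/32) + (2)·(21/32) = 185/32.

185/32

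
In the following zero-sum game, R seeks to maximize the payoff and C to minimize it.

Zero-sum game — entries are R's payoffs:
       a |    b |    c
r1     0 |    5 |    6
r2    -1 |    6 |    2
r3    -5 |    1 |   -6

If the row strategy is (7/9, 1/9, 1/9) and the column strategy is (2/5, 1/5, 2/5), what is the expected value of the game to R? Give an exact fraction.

Against (2/5, 1/5, 2/5), each row's expected payoff is r1: 17/5; r2: 8/5; r3: -21/5.
Taking the (7/9, 1/9, 1/9)-weighted average: (7/9)·(17/5) + (1/9)·(8/5) + (1/9)·(-21/5) = 106/45.

106/45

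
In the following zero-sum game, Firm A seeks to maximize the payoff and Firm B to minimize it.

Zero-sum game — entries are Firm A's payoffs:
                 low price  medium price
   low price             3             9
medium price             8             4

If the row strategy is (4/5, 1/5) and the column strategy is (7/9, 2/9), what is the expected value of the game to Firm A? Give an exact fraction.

Against (7/9, 2/9), each row's expected payoff is low price: 13/3; medium price: 64/9.
Taking the (4/5, 1/5)-weighted average: (4/5)·(13/3) + (1/5)·(64/9) = 44/9.

44/9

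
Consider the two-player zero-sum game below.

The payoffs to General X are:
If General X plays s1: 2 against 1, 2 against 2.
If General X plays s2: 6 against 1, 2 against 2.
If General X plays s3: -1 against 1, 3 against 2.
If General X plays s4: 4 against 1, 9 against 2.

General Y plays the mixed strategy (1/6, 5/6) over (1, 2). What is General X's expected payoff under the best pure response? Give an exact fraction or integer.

49/6

s1: (2)·(1/6) + (2)·(5/6) = 2.
s2: (6)·(1/6) + (2)·(5/6) = 8/3.
s3: (-1)·(1/6) + (3)·(5/6) = 7/3.
s4: (4)·(1/6) + (9)·(5/6) = 49/6.
The best pure response is s4 with expected payoff 49/6.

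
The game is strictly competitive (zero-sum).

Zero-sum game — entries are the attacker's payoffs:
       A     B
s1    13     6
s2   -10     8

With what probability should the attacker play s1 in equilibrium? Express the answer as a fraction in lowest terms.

Row minima are 6 and -10, so the attacker's maximin is 6; column maxima are 13 and 8, so the defender's minimax is 8. These differ, so the equilibrium is in mixed strategies.
Let the attacker play s1 with probability p. The defender is indifferent when 13p − 10(1−p) = 6p + 8(1−p), giving p = 18/25.

18/25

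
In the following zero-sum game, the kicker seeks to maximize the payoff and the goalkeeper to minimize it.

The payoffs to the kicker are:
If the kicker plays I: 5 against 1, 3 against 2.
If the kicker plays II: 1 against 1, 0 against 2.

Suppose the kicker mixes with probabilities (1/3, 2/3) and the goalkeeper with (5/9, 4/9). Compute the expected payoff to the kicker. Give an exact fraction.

47/27

Against (5/9, 4/9), each row's expected payoff is I: 37/9; II: 5/9.
Taking the (1/3, 2/3)-weighted average: (1/3)·(37/9) + (2/3)·(5/9) = 47/27.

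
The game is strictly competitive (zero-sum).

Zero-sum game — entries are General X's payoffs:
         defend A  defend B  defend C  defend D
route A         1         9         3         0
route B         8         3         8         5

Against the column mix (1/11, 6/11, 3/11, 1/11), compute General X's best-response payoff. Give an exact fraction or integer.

route A: (1)·(1/11) + (9)·(6/11) + (3)·(3/11) + (0)·(1/11) = 64/11.
route B: (8)·(1/11) + (3)·(6/11) + (8)·(3/11) + (5)·(1/11) = 5.
The best pure response is route A with expected payoff 64/11.

64/11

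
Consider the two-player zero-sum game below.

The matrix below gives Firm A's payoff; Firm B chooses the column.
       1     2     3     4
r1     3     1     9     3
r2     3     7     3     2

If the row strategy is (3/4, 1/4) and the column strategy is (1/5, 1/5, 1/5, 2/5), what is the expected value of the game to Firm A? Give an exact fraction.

Against (1/5, 1/5, 1/5, 2/5), each row's expected payoff is r1: 19/5; r2: 17/5.
Taking the (3/4, 1/4)-weighted average: (3/4)·(19/5) + (1/4)·(17/5) = 37/10.

37/10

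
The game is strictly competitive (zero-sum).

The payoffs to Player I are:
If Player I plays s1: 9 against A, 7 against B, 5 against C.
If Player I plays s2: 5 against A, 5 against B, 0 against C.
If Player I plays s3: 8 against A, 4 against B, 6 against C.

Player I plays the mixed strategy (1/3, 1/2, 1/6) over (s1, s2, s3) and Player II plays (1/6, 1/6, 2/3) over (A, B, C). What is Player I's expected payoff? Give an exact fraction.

Against (1/6, 1/6, 2/3), each row's expected payoff is s1: 6; s2: 5/3; s3: 6.
Taking the (1/3, 1/2, 1/6)-weighted average: (1/3)·(6) + (1/2)·(5/3) + (1/6)·(6) = 23/6.

23/6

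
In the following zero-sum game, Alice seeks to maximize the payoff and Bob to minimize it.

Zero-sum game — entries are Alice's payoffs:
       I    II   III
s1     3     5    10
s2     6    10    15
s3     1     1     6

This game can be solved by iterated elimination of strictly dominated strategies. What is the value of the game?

6

Row s1 is strictly dominated by row s2 (6>3, 10>5, 15>10); eliminate s1.
Column III is strictly dominated by I for Bob (6<15, 1<6); eliminate III.
Row s3 is strictly dominated by row s2 (6>1, 10>1); eliminate s3.
Column II is strictly dominated by I for Bob (6<10); eliminate II.
Only (s2, I) remains, with payoff 6.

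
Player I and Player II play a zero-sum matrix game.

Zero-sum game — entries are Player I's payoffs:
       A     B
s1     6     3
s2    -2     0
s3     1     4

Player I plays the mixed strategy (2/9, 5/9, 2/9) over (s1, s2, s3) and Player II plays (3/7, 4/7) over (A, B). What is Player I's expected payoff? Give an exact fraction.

68/63

Against (3/7, 4/7), each row's expected payoff is s1: 30/7; s2: -6/7; s3: 19/7.
Taking the (2/9, 5/9, 2/9)-weighted average: (2/9)·(30/7) + (5/9)·(-6/7) + (2/9)·(19/7) = 68/63.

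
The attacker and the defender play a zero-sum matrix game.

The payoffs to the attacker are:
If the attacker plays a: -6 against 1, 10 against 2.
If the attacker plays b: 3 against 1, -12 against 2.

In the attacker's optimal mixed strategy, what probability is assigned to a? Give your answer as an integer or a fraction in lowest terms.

Row minima are -6 and -12, so the attacker's maximin is -6; column maxima are 3 and 10, so the defender's minimax is 3. These differ, so the equilibrium is in mixed strategies.
Let the attacker play a with probability p. The defender is indifferent when −6p + 3(1−p) = 10p − 12(1−p), giving p = 15/31.

15/31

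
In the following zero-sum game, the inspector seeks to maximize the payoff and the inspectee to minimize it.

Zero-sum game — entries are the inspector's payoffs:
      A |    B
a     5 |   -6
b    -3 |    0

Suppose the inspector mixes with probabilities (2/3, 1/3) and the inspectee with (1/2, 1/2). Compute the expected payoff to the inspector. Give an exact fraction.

-5/6

Against (1/2, 1/2), each row's expected payoff is a: -1/2; b: -3/2.
Taking the (2/3, 1/3)-weighted average: (2/3)·(-1/2) + (1/3)·(-3/2) = -5/6.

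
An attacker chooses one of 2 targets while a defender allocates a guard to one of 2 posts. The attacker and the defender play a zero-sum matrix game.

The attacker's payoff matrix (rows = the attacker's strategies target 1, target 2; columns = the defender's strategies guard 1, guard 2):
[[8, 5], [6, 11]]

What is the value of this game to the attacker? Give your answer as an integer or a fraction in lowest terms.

29/4

Row minima are 5 and 6, so the attacker's maximin is 6; column maxima are 8 and 11, so the defender's minimax is 8. These differ, so the equilibrium is in mixed strategies.
Let the attacker play target 1 with probability p. The defender is indifferent when 8p + 6(1−p) = 5p + 11(1−p), giving p = 5/8.
Let the defender play guard 1 with probability q. The attacker is indifferent when 8q + 5(1−q) = 6q + 11(1−q), giving q = 3/4.
The value is 8·(3/4) + (5)·(1/4) = 29/4.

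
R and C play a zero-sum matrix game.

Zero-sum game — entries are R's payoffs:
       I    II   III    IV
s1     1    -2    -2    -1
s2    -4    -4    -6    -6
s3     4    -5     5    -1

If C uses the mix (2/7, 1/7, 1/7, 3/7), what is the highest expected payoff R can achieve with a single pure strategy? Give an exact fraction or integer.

s1: (1)·(2/7) + (-2)·(1/7) + (-2)·(1/7) + (-1)·(3/7) = -5/7.
s2: (-4)·(2/7) + (-4)·(1/7) + (-6)·(1/7) + (-6)·(3/7) = -36/7.
s3: (4)·(2/7) + (-5)·(1/7) + (5)·(1/7) + (-1)·(3/7) = 5/7.
The best pure response is s3 with expected payoff 5/7.

5/7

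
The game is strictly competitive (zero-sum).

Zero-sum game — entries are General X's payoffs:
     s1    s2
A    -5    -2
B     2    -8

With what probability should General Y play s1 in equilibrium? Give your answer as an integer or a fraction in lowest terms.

Row minima are -5 and -8, so General X's maximin is -5; column maxima are 2 and -2, so General Y's minimax is -2. These differ, so the equilibrium is in mixed strategies.
Let General Y play s1 with probability q. General X is indifferent when −5q − 2(1−q) = 2q − 8(1−q), giving q = 6/13.

6/13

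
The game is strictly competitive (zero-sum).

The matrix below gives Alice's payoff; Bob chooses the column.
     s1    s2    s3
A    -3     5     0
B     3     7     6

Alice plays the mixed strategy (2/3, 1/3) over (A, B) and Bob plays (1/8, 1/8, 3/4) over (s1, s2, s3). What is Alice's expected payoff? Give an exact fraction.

25/12

Against (1/8, 1/8, 3/4), each row's expected payoff is A: 1/4; B: 23/4.
Taking the (2/3, 1/3)-weighted average: (2/3)·(1/4) + (1/3)·(23/4) = 25/12.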